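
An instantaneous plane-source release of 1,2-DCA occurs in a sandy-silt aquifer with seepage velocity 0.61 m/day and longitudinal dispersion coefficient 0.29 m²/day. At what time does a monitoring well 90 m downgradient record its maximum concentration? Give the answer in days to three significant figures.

For the 1D instantaneous-source solution, setting ∂C/∂t = 0 at fixed x gives v²t² + 2Dt − x² = 0, so t = (√(D² + v²x²) − D)/v².
√(D² + v²x²) = √(0.29² + 0.61² × 90²) = 54.90; v² = 0.3721.
t = (54.90 − 0.29)/0.3721 = 147 days (vs. the pure-advection estimate x/v = 148 d).

147 days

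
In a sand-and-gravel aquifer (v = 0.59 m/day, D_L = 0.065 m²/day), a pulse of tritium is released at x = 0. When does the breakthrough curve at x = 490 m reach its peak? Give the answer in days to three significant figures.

830 days

For the 1D instantaneous-source solution, setting ∂C/∂t = 0 at fixed x gives v²t² + 2Dt − x² = 0, so t = (√(D² + v²x²) − D)/v².
√(D² + v²x²) = √(0.065² + 0.59² × 490²) = 289.1; v² = 0.3481.
t = (289.1 − 0.065)/0.3481 = 830 days (vs. the pure-advection estimate x/v = 831 d).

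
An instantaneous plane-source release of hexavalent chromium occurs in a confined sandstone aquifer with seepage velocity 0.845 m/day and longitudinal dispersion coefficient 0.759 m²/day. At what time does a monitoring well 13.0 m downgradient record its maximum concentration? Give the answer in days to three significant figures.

For the 1D instantaneous-source solution, setting ∂C/∂t = 0 at fixed x gives v²t² + 2Dt − x² = 0, so t = (√(D² + v²x²) − D)/v².
√(D² + v²x²) = √(0.759² + 0.845² × 13.0²) = 11.01; v² = 0.714025.
t = (11.01 − 0.759)/0.714025 = 14.4 days (vs. the pure-advection estimate x/v = 15.4 d).

14.4 days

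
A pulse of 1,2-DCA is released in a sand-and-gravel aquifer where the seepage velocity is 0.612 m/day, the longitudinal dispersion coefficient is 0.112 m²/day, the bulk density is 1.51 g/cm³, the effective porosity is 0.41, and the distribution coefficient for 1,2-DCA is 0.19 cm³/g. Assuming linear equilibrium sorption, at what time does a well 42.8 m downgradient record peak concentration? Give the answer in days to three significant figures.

118 days

Retardation factor R = 1 + ρ_b·K_d/n = 1 + 1.51 × 0.19/0.41 = 1.700.
Sorption retards both mechanisms: v_R = v/R = 0.3600 m/day, D_R = D/R = 0.06588 m²/day.
Peak time from v_R²t² + 2D_R t − x² = 0: t = (√(D_R² + v_R²x²) − D_R)/v_R².
√(D_R² + v_R²x²) = √(0.06588² + 0.3600² × 42.8²) = 15.41; v_R² = 0.1296.
t = (15.41 − 0.06588)/0.1296 = 118 days.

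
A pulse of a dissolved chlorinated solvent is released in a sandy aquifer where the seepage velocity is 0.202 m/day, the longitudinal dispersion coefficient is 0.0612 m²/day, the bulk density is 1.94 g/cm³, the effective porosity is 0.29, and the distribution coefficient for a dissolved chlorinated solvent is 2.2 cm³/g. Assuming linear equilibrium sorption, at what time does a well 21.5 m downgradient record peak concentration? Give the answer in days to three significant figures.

1650 days

Retardation factor R = 1 + ρ_b·K_d/n = 1 + 1.94 × 2.2/0.29 = 15.72.
Sorption retards both mechanisms: v_R = v/R = 0.01285 m/day, D_R = D/R = 0.003893 m²/day.
Peak time from v_R²t² + 2D_R t − x² = 0: t = (√(D_R² + v_R²x²) − D_R)/v_R².
√(D_R² + v_R²x²) = √(0.003893² + 0.01285² × 21.5²) = 0.2763; v_R² = 0.0001651.
t = (0.2763 − 0.003893)/0.0001651 = 1650 days.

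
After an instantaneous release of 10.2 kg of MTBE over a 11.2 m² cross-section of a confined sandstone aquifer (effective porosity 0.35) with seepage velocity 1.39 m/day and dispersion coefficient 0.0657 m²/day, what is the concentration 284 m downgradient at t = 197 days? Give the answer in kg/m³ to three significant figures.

0.0277 kg/m³

For an instantaneous plane source, C(x,t) = M/(n_e·A·√(4πDt)) · exp(−(x−vt)²/(4Dt)), with n_e·A the pore (flow) area.
Plume center vt = 1.39 × 197 = 273.83 m, so the well at 284 m is 10.17 m downgradient of the peak.
√(4πDt) = 12.75 m, giving peak height M/(n_e·A·√(4πDt)) = 10.2/(0.35 × 11.2 × 12.75) = 0.2041 kg/m³.
(x−vt)²/(4Dt) = (10.17)²/(4 × 0.0657 × 197) = 1.998; exp(−1.998) = 0.1356.
C = 0.2041 × 0.1356 = 0.0277 kg/m³.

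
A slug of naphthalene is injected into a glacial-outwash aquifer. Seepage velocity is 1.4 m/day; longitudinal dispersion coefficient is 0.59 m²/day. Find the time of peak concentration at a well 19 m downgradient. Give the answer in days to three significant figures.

13.3 days

For the 1D instantaneous-source solution, setting ∂C/∂t = 0 at fixed x gives v²t² + 2Dt − x² = 0, so t = (√(D² + v²x²) − D)/v².
√(D² + v²x²) = √(0.59² + 1.4² × 19²) = 26.61; v² = 1.96.
t = (26.61 − 0.59)/1.96 = 13.3 days (vs. the pure-advection estimate x/v = 13.6 d).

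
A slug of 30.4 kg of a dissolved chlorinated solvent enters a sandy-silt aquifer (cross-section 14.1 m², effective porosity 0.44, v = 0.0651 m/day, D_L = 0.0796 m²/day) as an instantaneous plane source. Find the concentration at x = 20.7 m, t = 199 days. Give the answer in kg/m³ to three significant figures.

For an instantaneous plane source, C(x,t) = M/(n_e·A·√(4πDt)) · exp(−(x−vt)²/(4Dt)), with n_e·A the pore (flow) area.
Plume center vt = 0.0651 × 199 = 12.9549 m, so the well at 20.7 m is 7.7451 m downgradient of the peak.
√(4πDt) = 14.11 m, giving peak height M/(n_e·A·√(4πDt)) = 30.4/(0.44 × 14.1 × 14.11) = 0.3473 kg/m³.
(x−vt)²/(4Dt) = (7.7451)²/(4 × 0.0796 × 199) = 0.9467; exp(−0.9467) = 0.3880.
C = 0.3473 × 0.3880 = 0.135 kg/m³.

0.135 kg/m³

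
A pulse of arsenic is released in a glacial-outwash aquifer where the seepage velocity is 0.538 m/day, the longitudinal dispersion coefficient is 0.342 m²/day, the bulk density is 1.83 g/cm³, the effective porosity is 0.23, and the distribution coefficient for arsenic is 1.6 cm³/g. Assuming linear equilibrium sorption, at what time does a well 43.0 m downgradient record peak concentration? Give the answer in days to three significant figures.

Retardation factor R = 1 + ρ_b·K_d/n = 1 + 1.83 × 1.6/0.23 = 13.73.
Sorption retards both mechanisms: v_R = v/R = 0.03918 m/day, D_R = D/R = 0.02491 m²/day.
Peak time from v_R²t² + 2D_R t − x² = 0: t = (√(D_R² + v_R²x²) − D_R)/v_R².
√(D_R² + v_R²x²) = √(0.02491² + 0.03918² × 43.0²) = 1.685; v_R² = 0.001535.
t = (1.685 − 0.02491)/0.001535 = 1080 days.

1080 days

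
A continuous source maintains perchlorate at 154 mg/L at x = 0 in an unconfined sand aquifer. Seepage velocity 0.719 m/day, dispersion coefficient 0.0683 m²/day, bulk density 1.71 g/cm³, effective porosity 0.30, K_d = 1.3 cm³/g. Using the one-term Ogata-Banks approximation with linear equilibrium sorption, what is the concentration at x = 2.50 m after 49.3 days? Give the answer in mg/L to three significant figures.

Retardation factor R = 1 + ρ_b·K_d/n = 1 + 1.71 × 1.3/0.30 = 8.410.
Sorption retards both mechanisms: v_R = v/R = 0.08549 m/day, D_R = D/R = 0.008121 m²/day.
v_R·t = 0.08549 × 49.3 = 4.214657 m; 2√(D_R t) = 1.265 m; argument = (2.50 − 4.214657)/1.265 = -1.355.
C = C₀ × ½·erfc(-1.355) = 154 × 0.9723 = 150 mg/L.

150 mg/L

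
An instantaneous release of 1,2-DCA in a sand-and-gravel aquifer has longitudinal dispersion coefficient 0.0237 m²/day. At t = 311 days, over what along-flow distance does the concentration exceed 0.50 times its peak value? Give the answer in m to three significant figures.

The plume is Gaussian with σ = √(2Dt) = √(2 × 0.0237 × 311) = 3.839 m.
C/C_peak = exp(−Δx²/(2σ²)) = 0.50 ⇒ Δx = σ·√(−2 ln 0.50) = 3.839 × 1.177 = 4.519 m.
Width = 2Δx = 9.04 m.

9.04 m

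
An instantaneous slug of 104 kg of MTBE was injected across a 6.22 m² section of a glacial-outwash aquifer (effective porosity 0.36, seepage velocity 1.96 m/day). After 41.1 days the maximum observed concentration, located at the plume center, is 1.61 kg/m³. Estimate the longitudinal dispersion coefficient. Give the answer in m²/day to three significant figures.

At the plume center C_max = M/(n_e·A·√(4πDt)), so D = M²/(4πt·(n_e·A·C_max)²).
n_e·A·C_max = 0.36 × 6.22 × 1.61 = 3.605 kg/m.
D = 104²/(4π × 41.1 × 3.605²) = 1.61 m²/day.

1.61 m²/day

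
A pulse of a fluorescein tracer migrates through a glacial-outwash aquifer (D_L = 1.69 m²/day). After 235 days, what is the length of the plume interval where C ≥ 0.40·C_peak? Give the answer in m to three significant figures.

The plume is Gaussian with σ = √(2Dt) = √(2 × 1.69 × 235) = 28.18 m.
C/C_peak = exp(−Δx²/(2σ²)) = 0.40 ⇒ Δx = σ·√(−2 ln 0.40) = 28.18 × 1.354 = 38.16 m.
Width = 2Δx = 76.3 m.

76.3 m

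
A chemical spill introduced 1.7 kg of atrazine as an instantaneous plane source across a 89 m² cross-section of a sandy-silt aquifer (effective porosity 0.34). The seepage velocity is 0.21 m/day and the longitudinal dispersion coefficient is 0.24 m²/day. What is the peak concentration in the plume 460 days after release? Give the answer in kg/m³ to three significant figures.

The peak of an instantaneous 1D plume sits at x = vt; there the Gaussian factor is 1 and C_max = M/(n_e·A·√(4πDt)), where n_e·A is the pore area the mass is dissolved in.
√(4πDt) = √(4π × 0.24 × 460) = 37.25 m, so C_max = 1.7/(0.34 × 89 × 37.25) = 0.00151 kg/m³.

0.00151 kg/m³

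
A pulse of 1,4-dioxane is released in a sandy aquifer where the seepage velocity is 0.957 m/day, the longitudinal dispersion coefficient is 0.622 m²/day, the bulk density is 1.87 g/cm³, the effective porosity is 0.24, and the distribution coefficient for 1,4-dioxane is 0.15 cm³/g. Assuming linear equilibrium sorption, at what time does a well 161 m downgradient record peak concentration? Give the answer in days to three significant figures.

Retardation factor R = 1 + ρ_b·K_d/n = 1 + 1.87 × 0.15/0.24 = 2.169.
Sorption retards both mechanisms: v_R = v/R = 0.4412 m/day, D_R = D/R = 0.2868 m²/day.
Peak time from v_R²t² + 2D_R t − x² = 0: t = (√(D_R² + v_R²x²) − D_R)/v_R².
√(D_R² + v_R²x²) = √(0.2868² + 0.4412² × 161²) = 71.03; v_R² = 0.1947.
t = (71.03 − 0.2868)/0.1947 = 363 days.

363 days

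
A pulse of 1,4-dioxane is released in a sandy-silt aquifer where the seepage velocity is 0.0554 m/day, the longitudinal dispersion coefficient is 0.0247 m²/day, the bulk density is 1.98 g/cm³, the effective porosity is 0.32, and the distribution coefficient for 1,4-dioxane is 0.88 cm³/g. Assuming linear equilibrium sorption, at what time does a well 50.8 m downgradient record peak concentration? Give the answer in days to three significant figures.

Retardation factor R = 1 + ρ_b·K_d/n = 1 + 1.98 × 0.88/0.32 = 6.445.
Sorption retards both mechanisms: v_R = v/R = 0.008596 m/day, D_R = D/R = 0.003832 m²/day.
Peak time from v_R²t² + 2D_R t − x² = 0: t = (√(D_R² + v_R²x²) − D_R)/v_R².
√(D_R² + v_R²x²) = √(0.003832² + 0.008596² × 50.8²) = 0.4367; v_R² = 7.389e-05.
t = (0.4367 − 0.003832)/7.389e-05 = 5860 days.

5860 days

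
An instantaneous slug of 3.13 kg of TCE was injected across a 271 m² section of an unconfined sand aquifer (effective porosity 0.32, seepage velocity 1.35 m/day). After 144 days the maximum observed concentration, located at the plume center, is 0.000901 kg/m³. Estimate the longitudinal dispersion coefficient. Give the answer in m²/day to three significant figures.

0.887 m²/day

At the plume center C_max = M/(n_e·A·√(4πDt)), so D = M²/(4πt·(n_e·A·C_max)²).
n_e·A·C_max = 0.32 × 271 × 0.000901 = 0.07813 kg/m.
D = 3.13²/(4π × 144 × 0.07813²) = 0.887 m²/day.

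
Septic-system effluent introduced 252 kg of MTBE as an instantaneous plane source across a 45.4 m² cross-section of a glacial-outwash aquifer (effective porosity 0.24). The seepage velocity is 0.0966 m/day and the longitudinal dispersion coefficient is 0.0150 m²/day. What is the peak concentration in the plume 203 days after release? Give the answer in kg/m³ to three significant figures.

The peak of an instantaneous 1D plume sits at x = vt; there the Gaussian factor is 1 and C_max = M/(n_e·A·√(4πDt)), where n_e·A is the pore area the mass is dissolved in.
√(4πDt) = √(4π × 0.0150 × 203) = 6.186 m, so C_max = 252/(0.24 × 45.4 × 6.186) = 3.74 kg/m³.

3.74 kg/m³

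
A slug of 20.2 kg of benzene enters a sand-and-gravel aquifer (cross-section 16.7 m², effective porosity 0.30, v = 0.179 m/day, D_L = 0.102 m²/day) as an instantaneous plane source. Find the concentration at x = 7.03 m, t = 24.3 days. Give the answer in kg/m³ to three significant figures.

0.350 kg/m³

For an instantaneous plane source, C(x,t) = M/(n_e·A·√(4πDt)) · exp(−(x−vt)²/(4Dt)), with n_e·A the pore (flow) area.
Plume center vt = 0.179 × 24.3 = 4.3497 m, so the well at 7.03 m is 2.6803 m downgradient of the peak.
√(4πDt) = 5.581 m, giving peak height M/(n_e·A·√(4πDt)) = 20.2/(0.30 × 16.7 × 5.581) = 0.7224 kg/m³.
(x−vt)²/(4Dt) = (2.6803)²/(4 × 0.102 × 24.3) = 0.7246; exp(−0.7246) = 0.4845.
C = 0.7224 × 0.4845 = 0.350 kg/m³.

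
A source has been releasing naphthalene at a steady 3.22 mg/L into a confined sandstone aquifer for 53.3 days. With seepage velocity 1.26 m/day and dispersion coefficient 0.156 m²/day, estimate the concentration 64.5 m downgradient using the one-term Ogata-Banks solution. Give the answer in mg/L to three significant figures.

2.39 mg/L

For a continuous step input, C/C₀ ≈ ½·erfc((x−vt)/(2√(Dt))).
vt = 1.26 × 53.3 = 67.158 m and 2√(Dt) = 2√(0.156 × 53.3) = 5.767 m.
Argument (x−vt)/(2√(Dt)) = (64.5 − 67.158)/5.767 = -0.4609; ½·erfc(-0.4609) = 0.7427.
C = 3.22 × 0.7427 = 2.39 mg/L.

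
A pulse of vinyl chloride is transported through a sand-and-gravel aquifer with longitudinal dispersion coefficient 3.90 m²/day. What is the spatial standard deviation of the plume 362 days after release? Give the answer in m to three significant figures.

Dispersive spreading gives a Gaussian with σ² = 2Dt; advection only shifts the center.
σ = √(2 × 3.90 × 362) = 53.1 m.

53.1 m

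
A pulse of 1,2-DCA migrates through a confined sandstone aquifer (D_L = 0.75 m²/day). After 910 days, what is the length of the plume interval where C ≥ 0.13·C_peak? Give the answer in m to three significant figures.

The plume is Gaussian with σ = √(2Dt) = √(2 × 0.75 × 910) = 36.95 m.
C/C_peak = exp(−Δx²/(2σ²)) = 0.13 ⇒ Δx = σ·√(−2 ln 0.13) = 36.95 × 2.020 = 74.64 m.
Width = 2Δx = 149 m.

149 m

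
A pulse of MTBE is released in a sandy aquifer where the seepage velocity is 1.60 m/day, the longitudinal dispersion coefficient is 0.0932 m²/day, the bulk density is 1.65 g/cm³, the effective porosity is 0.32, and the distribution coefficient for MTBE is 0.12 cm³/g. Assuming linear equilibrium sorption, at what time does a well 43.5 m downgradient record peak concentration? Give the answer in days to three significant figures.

44.0 days

Retardation factor R = 1 + ρ_b·K_d/n = 1 + 1.65 × 0.12/0.32 = 1.619.
Sorption retards both mechanisms: v_R = v/R = 0.9883 m/day, D_R = D/R = 0.05757 m²/day.
Peak time from v_R²t² + 2D_R t − x² = 0: t = (√(D_R² + v_R²x²) − D_R)/v_R².
√(D_R² + v_R²x²) = √(0.05757² + 0.9883² × 43.5²) = 42.99; v_R² = 0.9767.
t = (42.99 − 0.05757)/0.9767 = 44.0 days.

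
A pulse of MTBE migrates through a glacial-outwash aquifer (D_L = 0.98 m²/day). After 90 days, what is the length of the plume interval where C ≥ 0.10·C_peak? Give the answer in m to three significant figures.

57.0 m

The plume is Gaussian with σ = √(2Dt) = √(2 × 0.98 × 90) = 13.28 m.
C/C_peak = exp(−Δx²/(2σ²)) = 0.10 ⇒ Δx = σ·√(−2 ln 0.10) = 13.28 × 2.146 = 28.50 m.
Width = 2Δx = 57.0 m.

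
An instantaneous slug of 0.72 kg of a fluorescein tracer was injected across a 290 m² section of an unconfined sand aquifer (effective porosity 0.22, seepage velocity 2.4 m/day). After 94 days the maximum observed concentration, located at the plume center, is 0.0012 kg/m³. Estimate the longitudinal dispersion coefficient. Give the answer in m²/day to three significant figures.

At the plume center C_max = M/(n_e·A·√(4πDt)), so D = M²/(4πt·(n_e·A·C_max)²).
n_e·A·C_max = 0.22 × 290 × 0.0012 = 0.07656 kg/m.
D = 0.72²/(4π × 94 × 0.07656²) = 0.0749 m²/day.

0.0749 m²/day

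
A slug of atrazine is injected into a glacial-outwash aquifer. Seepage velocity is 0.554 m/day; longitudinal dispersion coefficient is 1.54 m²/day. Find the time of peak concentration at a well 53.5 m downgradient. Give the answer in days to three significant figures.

For the 1D instantaneous-source solution, setting ∂C/∂t = 0 at fixed x gives v²t² + 2Dt − x² = 0, so t = (√(D² + v²x²) − D)/v².
√(D² + v²x²) = √(1.54² + 0.554² × 53.5²) = 29.68; v² = 0.306916.
t = (29.68 − 1.54)/0.306916 = 91.7 days (vs. the pure-advection estimate x/v = 96.6 d).

91.7 days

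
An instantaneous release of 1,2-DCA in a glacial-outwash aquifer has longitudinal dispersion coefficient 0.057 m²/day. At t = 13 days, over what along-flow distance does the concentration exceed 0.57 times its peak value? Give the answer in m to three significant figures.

2.58 m

The plume is Gaussian with σ = √(2Dt) = √(2 × 0.057 × 13) = 1.217 m.
C/C_peak = exp(−Δx²/(2σ²)) = 0.57 ⇒ Δx = σ·√(−2 ln 0.57) = 1.217 × 1.060 = 1.290 m.
Width = 2Δx = 2.58 m.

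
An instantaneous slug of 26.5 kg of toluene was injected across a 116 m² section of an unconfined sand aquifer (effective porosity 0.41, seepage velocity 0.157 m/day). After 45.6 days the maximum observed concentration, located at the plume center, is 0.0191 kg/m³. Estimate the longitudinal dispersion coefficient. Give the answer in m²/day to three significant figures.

At the plume center C_max = M/(n_e·A·√(4πDt)), so D = M²/(4πt·(n_e·A·C_max)²).
n_e·A·C_max = 0.41 × 116 × 0.0191 = 0.9084 kg/m.
D = 26.5²/(4π × 45.6 × 0.9084²) = 1.49 m²/day.

1.49 m²/day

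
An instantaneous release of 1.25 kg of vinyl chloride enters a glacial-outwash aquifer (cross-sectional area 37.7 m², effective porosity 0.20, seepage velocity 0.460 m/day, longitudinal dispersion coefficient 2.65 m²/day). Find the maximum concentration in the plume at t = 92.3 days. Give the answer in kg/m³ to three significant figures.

The peak of an instantaneous 1D plume sits at x = vt; there the Gaussian factor is 1 and C_max = M/(n_e·A·√(4πDt)), where n_e·A is the pore area the mass is dissolved in.
√(4πDt) = √(4π × 2.65 × 92.3) = 55.44 m, so C_max = 1.25/(0.20 × 37.7 × 55.44) = 0.00299 kg/m³.

0.00299 kg/m³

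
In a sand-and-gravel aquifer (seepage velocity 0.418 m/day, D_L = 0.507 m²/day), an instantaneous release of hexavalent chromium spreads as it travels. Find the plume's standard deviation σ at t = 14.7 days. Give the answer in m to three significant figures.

Dispersive spreading gives a Gaussian with σ² = 2Dt; advection only shifts the center.
σ = √(2 × 0.507 × 14.7) = 3.86 m.

3.86 m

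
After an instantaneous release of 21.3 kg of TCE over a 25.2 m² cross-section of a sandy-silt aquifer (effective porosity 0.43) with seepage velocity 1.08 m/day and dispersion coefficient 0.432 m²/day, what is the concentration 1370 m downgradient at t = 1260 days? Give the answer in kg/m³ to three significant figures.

For an instantaneous plane source, C(x,t) = M/(n_e·A·√(4πDt)) · exp(−(x−vt)²/(4Dt)), with n_e·A the pore (flow) area.
Plume center vt = 1.08 × 1260 = 1360.8 m, so the well at 1370 m is 9.2 m downgradient of the peak.
√(4πDt) = 82.71 m, giving peak height M/(n_e·A·√(4πDt)) = 21.3/(0.43 × 25.2 × 82.71) = 0.02377 kg/m³.
(x−vt)²/(4Dt) = (9.2)²/(4 × 0.432 × 1260) = 0.03887; exp(−0.03887) = 0.9619.
C = 0.02377 × 0.9619 = 0.0229 kg/m³.

0.0229 kg/m³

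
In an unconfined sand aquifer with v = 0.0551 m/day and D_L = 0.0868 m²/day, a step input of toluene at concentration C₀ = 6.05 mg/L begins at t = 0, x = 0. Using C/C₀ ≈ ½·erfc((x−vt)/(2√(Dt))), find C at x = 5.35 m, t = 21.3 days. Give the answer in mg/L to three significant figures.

For a continuous step input, C/C₀ ≈ ½·erfc((x−vt)/(2√(Dt))).
vt = 0.0551 × 21.3 = 1.17363 m and 2√(Dt) = 2√(0.0868 × 21.3) = 2.719 m.
Argument (x−vt)/(2√(Dt)) = (5.35 − 1.17363)/2.719 = 1.536; ½·erfc(1.536) = 0.01492.
C = 6.05 × 0.01492 = 0.0903 mg/L.

0.0903 mg/L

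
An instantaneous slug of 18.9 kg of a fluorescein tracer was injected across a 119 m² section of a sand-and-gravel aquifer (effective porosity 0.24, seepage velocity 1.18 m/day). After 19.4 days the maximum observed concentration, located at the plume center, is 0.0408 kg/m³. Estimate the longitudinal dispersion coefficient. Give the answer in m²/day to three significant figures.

1.08 m²/day

At the plume center C_max = M/(n_e·A·√(4πDt)), so D = M²/(4πt·(n_e·A·C_max)²).
n_e·A·C_max = 0.24 × 119 × 0.0408 = 1.165 kg/m.
D = 18.9²/(4π × 19.4 × 1.165²) = 1.08 m²/day.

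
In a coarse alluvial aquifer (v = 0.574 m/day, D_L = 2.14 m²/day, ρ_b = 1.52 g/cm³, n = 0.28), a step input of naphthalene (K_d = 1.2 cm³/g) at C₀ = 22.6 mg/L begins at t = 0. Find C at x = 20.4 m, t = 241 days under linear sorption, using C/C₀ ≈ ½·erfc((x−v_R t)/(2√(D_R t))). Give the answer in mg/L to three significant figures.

Retardation factor R = 1 + ρ_b·K_d/n = 1 + 1.52 × 1.2/0.28 = 7.514.
Sorption retards both mechanisms: v_R = v/R = 0.07639 m/day, D_R = D/R = 0.2848 m²/day.
v_R·t = 0.07639 × 241 = 18.40999 m; 2√(D_R t) = 16.57 m; argument = (20.4 − 18.40999)/16.57 = 0.1201.
C = C₀ × ½·erfc(0.1201) = 22.6 × 0.4326 = 9.78 mg/L.

9.78 mg/L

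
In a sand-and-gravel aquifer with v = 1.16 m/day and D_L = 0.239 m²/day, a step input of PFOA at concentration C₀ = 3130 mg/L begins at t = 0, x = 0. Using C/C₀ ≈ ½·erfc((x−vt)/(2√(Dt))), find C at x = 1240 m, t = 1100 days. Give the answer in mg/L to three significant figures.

For a continuous step input, C/C₀ ≈ ½·erfc((x−vt)/(2√(Dt))).
vt = 1.16 × 1100 = 1276 m and 2√(Dt) = 2√(0.239 × 1100) = 32.43 m.
Argument (x−vt)/(2√(Dt)) = (1240 − 1276)/32.43 = -1.110; ½·erfc(-1.110) = 0.9418.
C = 3130 × 0.9418 = 2950 mg/L.

2950 mg/L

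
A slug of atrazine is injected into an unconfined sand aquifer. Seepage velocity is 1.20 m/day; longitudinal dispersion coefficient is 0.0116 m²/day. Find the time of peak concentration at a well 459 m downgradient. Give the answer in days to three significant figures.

382 days

For the 1D instantaneous-source solution, setting ∂C/∂t = 0 at fixed x gives v²t² + 2Dt − x² = 0, so t = (√(D² + v²x²) − D)/v².
√(D² + v²x²) = √(0.0116² + 1.20² × 459²) = 550.8; v² = 1.44.
t = (550.8 − 0.0116)/1.44 = 382 days (vs. the pure-advection estimate x/v = 382 d).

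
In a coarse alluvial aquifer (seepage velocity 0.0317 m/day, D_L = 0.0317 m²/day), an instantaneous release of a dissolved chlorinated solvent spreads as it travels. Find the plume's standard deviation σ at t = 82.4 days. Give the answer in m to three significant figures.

2.29 m

Dispersive spreading gives a Gaussian with σ² = 2Dt; advection only shifts the center.
σ = √(2 × 0.0317 × 82.4) = 2.29 m.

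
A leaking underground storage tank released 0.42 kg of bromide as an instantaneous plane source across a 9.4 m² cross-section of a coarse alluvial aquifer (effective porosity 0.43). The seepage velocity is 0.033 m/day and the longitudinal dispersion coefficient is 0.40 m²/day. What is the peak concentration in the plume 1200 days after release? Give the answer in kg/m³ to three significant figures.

0.00134 kg/m³

The peak of an instantaneous 1D plume sits at x = vt; there the Gaussian factor is 1 and C_max = M/(n_e·A·√(4πDt)), where n_e·A is the pore area the mass is dissolved in.
√(4πDt) = √(4π × 0.40 × 1200) = 77.67 m, so C_max = 0.42/(0.43 × 9.4 × 77.67) = 0.00134 kg/m³.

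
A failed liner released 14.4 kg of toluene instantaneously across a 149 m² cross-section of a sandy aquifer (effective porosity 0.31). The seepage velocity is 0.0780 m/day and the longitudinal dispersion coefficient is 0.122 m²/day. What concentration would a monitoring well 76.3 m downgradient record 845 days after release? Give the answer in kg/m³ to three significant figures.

For an instantaneous plane source, C(x,t) = M/(n_e·A·√(4πDt)) · exp(−(x−vt)²/(4Dt)), with n_e·A the pore (flow) area.
Plume center vt = 0.0780 × 845 = 65.91 m, so the well at 76.3 m is 10.39 m downgradient of the peak.
√(4πDt) = 35.99 m, giving peak height M/(n_e·A·√(4πDt)) = 14.4/(0.31 × 149 × 35.99) = 0.008662 kg/m³.
(x−vt)²/(4Dt) = (10.39)²/(4 × 0.122 × 845) = 0.2618; exp(−0.2618) = 0.7697.
C = 0.008662 × 0.7697 = 0.00667 kg/m³.

0.00667 kg/m³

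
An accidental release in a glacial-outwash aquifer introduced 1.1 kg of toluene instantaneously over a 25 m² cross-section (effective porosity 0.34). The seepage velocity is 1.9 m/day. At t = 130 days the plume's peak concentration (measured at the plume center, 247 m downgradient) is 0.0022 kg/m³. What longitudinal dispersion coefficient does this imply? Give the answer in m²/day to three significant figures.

At the plume center C_max = M/(n_e·A·√(4πDt)), so D = M²/(4πt·(n_e·A·C_max)²).
n_e·A·C_max = 0.34 × 25 × 0.0022 = 0.01870 kg/m.
D = 1.1²/(4π × 130 × 0.01870²) = 2.12 m²/day.

2.12 m²/day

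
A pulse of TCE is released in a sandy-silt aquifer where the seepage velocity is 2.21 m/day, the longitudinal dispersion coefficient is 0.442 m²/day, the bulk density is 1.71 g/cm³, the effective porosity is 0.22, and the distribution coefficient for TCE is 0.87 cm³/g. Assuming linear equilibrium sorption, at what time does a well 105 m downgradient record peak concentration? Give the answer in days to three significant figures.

Retardation factor R = 1 + ρ_b·K_d/n = 1 + 1.71 × 0.87/0.22 = 7.762.
Sorption retards both mechanisms: v_R = v/R = 0.2847 m/day, D_R = D/R = 0.05694 m²/day.
Peak time from v_R²t² + 2D_R t − x² = 0: t = (√(D_R² + v_R²x²) − D_R)/v_R².
√(D_R² + v_R²x²) = √(0.05694² + 0.2847² × 105²) = 29.89; v_R² = 0.08105.
t = (29.89 − 0.05694)/0.08105 = 368 days.

368 days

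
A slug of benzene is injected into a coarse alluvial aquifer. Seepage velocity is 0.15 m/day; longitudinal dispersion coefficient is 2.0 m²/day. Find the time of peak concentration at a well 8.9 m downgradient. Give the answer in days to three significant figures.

18.0 days

For the 1D instantaneous-source solution, setting ∂C/∂t = 0 at fixed x gives v²t² + 2Dt − x² = 0, so t = (√(D² + v²x²) − D)/v².
√(D² + v²x²) = √(2.0² + 0.15² × 8.9²) = 2.405; v² = 0.0225.
t = (2.405 − 2.0)/0.0225 = 18.0 days (vs. the pure-advection estimate x/v = 59.3 d).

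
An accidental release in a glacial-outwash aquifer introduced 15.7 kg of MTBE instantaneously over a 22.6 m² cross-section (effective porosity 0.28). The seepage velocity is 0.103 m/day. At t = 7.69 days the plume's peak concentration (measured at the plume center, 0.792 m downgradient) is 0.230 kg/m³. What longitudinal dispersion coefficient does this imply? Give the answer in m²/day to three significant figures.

At the plume center C_max = M/(n_e·A·√(4πDt)), so D = M²/(4πt·(n_e·A·C_max)²).
n_e·A·C_max = 0.28 × 22.6 × 0.230 = 1.455 kg/m.
D = 15.7²/(4π × 7.69 × 1.455²) = 1.20 m²/day.

1.20 m²/day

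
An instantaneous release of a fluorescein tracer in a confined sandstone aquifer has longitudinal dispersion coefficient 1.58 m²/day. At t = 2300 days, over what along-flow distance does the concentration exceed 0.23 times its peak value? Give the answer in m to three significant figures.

292 m

The plume is Gaussian with σ = √(2Dt) = √(2 × 1.58 × 2300) = 85.25 m.
C/C_peak = exp(−Δx²/(2σ²)) = 0.23 ⇒ Δx = σ·√(−2 ln 0.23) = 85.25 × 1.714 = 146.1 m.
Width = 2Δx = 292 m.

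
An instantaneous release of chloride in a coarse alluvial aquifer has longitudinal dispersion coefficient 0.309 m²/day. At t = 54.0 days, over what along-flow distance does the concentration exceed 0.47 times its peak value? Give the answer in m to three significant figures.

14.2 m

The plume is Gaussian with σ = √(2Dt) = √(2 × 0.309 × 54.0) = 5.777 m.
C/C_peak = exp(−Δx²/(2σ²)) = 0.47 ⇒ Δx = σ·√(−2 ln 0.47) = 5.777 × 1.229 = 7.100 m.
Width = 2Δx = 14.2 m.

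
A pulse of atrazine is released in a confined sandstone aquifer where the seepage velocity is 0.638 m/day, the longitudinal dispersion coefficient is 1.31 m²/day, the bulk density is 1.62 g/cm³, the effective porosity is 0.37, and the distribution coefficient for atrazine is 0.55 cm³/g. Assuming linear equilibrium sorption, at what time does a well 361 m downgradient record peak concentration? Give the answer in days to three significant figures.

Retardation factor R = 1 + ρ_b·K_d/n = 1 + 1.62 × 0.55/0.37 = 3.408.
Sorption retards both mechanisms: v_R = v/R = 0.1872 m/day, D_R = D/R = 0.3844 m²/day.
Peak time from v_R²t² + 2D_R t − x² = 0: t = (√(D_R² + v_R²x²) − D_R)/v_R².
√(D_R² + v_R²x²) = √(0.3844² + 0.1872² × 361²) = 67.58; v_R² = 0.03504.
t = (67.58 − 0.3844)/0.03504 = 1920 days.

1920 days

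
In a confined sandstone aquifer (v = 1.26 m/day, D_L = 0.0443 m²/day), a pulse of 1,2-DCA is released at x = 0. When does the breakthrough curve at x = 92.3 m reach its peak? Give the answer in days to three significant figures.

For the 1D instantaneous-source solution, setting ∂C/∂t = 0 at fixed x gives v²t² + 2Dt − x² = 0, so t = (√(D² + v²x²) − D)/v².
√(D² + v²x²) = √(0.0443² + 1.26² × 92.3²) = 116.3; v² = 1.5876.
t = (116.3 − 0.0443)/1.5876 = 73.2 days (vs. the pure-advection estimate x/v = 73.3 d).

73.2 days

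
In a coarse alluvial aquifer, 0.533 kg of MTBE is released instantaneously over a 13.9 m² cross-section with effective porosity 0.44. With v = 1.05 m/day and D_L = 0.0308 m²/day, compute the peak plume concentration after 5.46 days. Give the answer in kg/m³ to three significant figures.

The peak of an instantaneous 1D plume sits at x = vt; there the Gaussian factor is 1 and C_max = M/(n_e·A·√(4πDt)), where n_e·A is the pore area the mass is dissolved in.
√(4πDt) = √(4π × 0.0308 × 5.46) = 1.454 m, so C_max = 0.533/(0.44 × 13.9 × 1.454) = 0.0599 kg/m³.

0.0599 kg/m³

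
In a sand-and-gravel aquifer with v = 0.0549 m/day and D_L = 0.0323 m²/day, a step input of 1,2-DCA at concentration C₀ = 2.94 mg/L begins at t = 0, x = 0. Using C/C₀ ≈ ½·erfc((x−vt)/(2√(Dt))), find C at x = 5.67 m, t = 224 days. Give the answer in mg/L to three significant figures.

For a continuous step input, C/C₀ ≈ ½·erfc((x−vt)/(2√(Dt))).
vt = 0.0549 × 224 = 12.2976 m and 2√(Dt) = 2√(0.0323 × 224) = 5.380 m.
Argument (x−vt)/(2√(Dt)) = (5.67 − 12.2976)/5.380 = -1.232; ½·erfc(-1.232) = 0.9593.
C = 2.94 × 0.9593 = 2.82 mg/L.

2.82 mg/L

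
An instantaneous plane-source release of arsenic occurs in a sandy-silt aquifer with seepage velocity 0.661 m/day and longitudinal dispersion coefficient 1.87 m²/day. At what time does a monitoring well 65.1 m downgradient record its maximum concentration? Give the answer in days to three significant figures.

94.3 days

For the 1D instantaneous-source solution, setting ∂C/∂t = 0 at fixed x gives v²t² + 2Dt − x² = 0, so t = (√(D² + v²x²) − D)/v².
√(D² + v²x²) = √(1.87² + 0.661² × 65.1²) = 43.07; v² = 0.436921.
t = (43.07 − 1.87)/0.436921 = 94.3 days (vs. the pure-advection estimate x/v = 98.5 d).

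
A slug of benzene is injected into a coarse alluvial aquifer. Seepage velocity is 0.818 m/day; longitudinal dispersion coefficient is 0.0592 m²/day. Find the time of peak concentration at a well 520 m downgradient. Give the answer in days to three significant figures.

For the 1D instantaneous-source solution, setting ∂C/∂t = 0 at fixed x gives v²t² + 2Dt − x² = 0, so t = (√(D² + v²x²) − D)/v².
√(D² + v²x²) = √(0.0592² + 0.818² × 520²) = 425.4; v² = 0.669124.
t = (425.4 − 0.0592)/0.669124 = 636 days (vs. the pure-advection estimate x/v = 636 d).

636 days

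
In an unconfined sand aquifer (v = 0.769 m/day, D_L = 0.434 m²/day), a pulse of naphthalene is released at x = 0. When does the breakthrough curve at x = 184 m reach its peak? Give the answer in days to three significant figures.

For the 1D instantaneous-source solution, setting ∂C/∂t = 0 at fixed x gives v²t² + 2Dt − x² = 0, so t = (√(D² + v²x²) − D)/v².
√(D² + v²x²) = √(0.434² + 0.769² × 184²) = 141.5; v² = 0.591361.
t = (141.5 − 0.434)/0.591361 = 239 days (vs. the pure-advection estimate x/v = 239 d).

239 days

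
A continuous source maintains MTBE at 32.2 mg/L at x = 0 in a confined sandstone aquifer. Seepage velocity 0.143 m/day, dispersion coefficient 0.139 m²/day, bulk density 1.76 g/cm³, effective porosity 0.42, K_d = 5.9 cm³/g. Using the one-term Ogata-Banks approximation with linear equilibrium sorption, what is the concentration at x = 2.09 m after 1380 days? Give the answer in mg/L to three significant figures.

Retardation factor R = 1 + ρ_b·K_d/n = 1 + 1.76 × 5.9/0.42 = 25.72.
Sorption retards both mechanisms: v_R = v/R = 0.005560 m/day, D_R = D/R = 0.005404 m²/day.
v_R·t = 0.005560 × 1380 = 7.6728 m; 2√(D_R t) = 5.462 m; argument = (2.09 − 7.6728)/5.462 = -1.022.
C = C₀ × ½·erfc(-1.022) = 32.2 × 0.9258 = 29.8 mg/L.

29.8 mg/L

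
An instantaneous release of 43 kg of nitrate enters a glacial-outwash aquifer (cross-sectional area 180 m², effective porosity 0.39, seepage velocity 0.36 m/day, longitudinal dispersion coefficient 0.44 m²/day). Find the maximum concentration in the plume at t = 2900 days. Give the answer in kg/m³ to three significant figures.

The peak of an instantaneous 1D plume sits at x = vt; there the Gaussian factor is 1 and C_max = M/(n_e·A·√(4πDt)), where n_e·A is the pore area the mass is dissolved in.
√(4πDt) = √(4π × 0.44 × 2900) = 126.6 m, so C_max = 43/(0.39 × 180 × 126.6) = 0.00484 kg/m³.

0.00484 kg/m³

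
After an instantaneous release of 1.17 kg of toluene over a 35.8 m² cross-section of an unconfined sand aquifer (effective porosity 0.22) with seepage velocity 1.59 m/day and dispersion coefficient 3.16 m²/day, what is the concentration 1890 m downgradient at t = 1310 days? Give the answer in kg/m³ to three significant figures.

6.88e-05 kg/m³

For an instantaneous plane source, C(x,t) = M/(n_e·A·√(4πDt)) · exp(−(x−vt)²/(4Dt)), with n_e·A the pore (flow) area.
Plume center vt = 1.59 × 1310 = 2082.9 m, so the well at 1890 m is 192.9 m upgradient of the peak.
√(4πDt) = 228.1 m, giving peak height M/(n_e·A·√(4πDt)) = 1.17/(0.22 × 35.8 × 228.1) = 0.0006513 kg/m³.
(x−vt)²/(4Dt) = (-192.9)²/(4 × 3.16 × 1310) = 2.247; exp(−2.247) = 0.1057.
C = 0.0006513 × 0.1057 = 6.88e-05 kg/m³.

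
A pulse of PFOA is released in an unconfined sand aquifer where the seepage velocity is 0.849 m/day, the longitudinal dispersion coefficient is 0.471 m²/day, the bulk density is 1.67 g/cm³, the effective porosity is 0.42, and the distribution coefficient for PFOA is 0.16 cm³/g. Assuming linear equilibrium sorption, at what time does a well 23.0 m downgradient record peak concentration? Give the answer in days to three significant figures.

43.3 days

Retardation factor R = 1 + ρ_b·K_d/n = 1 + 1.67 × 0.16/0.42 = 1.636.
Sorption retards both mechanisms: v_R = v/R = 0.5189 m/day, D_R = D/R = 0.2879 m²/day.
Peak time from v_R²t² + 2D_R t − x² = 0: t = (√(D_R² + v_R²x²) − D_R)/v_R².
√(D_R² + v_R²x²) = √(0.2879² + 0.5189² × 23.0²) = 11.94; v_R² = 0.2693.
t = (11.94 − 0.2879)/0.2693 = 43.3 days.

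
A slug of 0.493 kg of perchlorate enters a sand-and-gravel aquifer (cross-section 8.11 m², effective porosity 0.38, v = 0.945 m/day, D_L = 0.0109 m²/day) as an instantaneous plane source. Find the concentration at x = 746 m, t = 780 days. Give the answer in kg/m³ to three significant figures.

For an instantaneous plane source, C(x,t) = M/(n_e·A·√(4πDt)) · exp(−(x−vt)²/(4Dt)), with n_e·A the pore (flow) area.
Plume center vt = 0.945 × 780 = 737.1 m, so the well at 746 m is 8.9 m downgradient of the peak.
√(4πDt) = 10.34 m, giving peak height M/(n_e·A·√(4πDt)) = 0.493/(0.38 × 8.11 × 10.34) = 0.01547 kg/m³.
(x−vt)²/(4Dt) = (8.9)²/(4 × 0.0109 × 780) = 2.329; exp(−2.329) = 0.09739.
C = 0.01547 × 0.09739 = 0.00151 kg/m³.

0.00151 kg/m³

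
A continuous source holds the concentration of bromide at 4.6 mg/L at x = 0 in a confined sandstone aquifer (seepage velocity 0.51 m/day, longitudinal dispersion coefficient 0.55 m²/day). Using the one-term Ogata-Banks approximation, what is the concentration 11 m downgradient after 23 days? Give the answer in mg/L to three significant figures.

For a continuous step input, C/C₀ ≈ ½·erfc((x−vt)/(2√(Dt))).
vt = 0.51 × 23 = 11.73 m and 2√(Dt) = 2√(0.55 × 23) = 7.113 m.
Argument (x−vt)/(2√(Dt)) = (11 − 11.73)/7.113 = -0.1026; ½·erfc(-0.1026) = 0.5577.
C = 4.6 × 0.5577 = 2.57 mg/L.

2.57 mg/L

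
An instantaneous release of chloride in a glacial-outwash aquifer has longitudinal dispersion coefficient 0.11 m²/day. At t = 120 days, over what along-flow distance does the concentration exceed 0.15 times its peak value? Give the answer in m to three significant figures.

20.0 m

The plume is Gaussian with σ = √(2Dt) = √(2 × 0.11 × 120) = 5.138 m.
C/C_peak = exp(−Δx²/(2σ²)) = 0.15 ⇒ Δx = σ·√(−2 ln 0.15) = 5.138 × 1.948 = 10.01 m.
Width = 2Δx = 20.0 m.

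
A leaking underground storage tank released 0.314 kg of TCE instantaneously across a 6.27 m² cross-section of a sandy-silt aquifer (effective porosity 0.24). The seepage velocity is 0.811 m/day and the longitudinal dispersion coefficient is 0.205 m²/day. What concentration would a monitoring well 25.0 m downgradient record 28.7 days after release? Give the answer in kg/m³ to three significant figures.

0.0214 kg/m³

For an instantaneous plane source, C(x,t) = M/(n_e·A·√(4πDt)) · exp(−(x−vt)²/(4Dt)), with n_e·A the pore (flow) area.
Plume center vt = 0.811 × 28.7 = 23.2757 m, so the well at 25.0 m is 1.7243 m downgradient of the peak.
√(4πDt) = 8.599 m, giving peak height M/(n_e·A·√(4πDt)) = 0.314/(0.24 × 6.27 × 8.599) = 0.02427 kg/m³.
(x−vt)²/(4Dt) = (1.7243)²/(4 × 0.205 × 28.7) = 0.1263; exp(−0.1263) = 0.8814.
C = 0.02427 × 0.8814 = 0.0214 kg/m³.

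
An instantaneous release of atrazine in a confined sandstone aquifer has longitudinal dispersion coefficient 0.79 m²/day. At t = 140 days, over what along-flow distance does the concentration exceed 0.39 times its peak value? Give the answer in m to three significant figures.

40.8 m

The plume is Gaussian with σ = √(2Dt) = √(2 × 0.79 × 140) = 14.87 m.
C/C_peak = exp(−Δx²/(2σ²)) = 0.39 ⇒ Δx = σ·√(−2 ln 0.39) = 14.87 × 1.372 = 20.40 m.
Width = 2Δx = 40.8 m.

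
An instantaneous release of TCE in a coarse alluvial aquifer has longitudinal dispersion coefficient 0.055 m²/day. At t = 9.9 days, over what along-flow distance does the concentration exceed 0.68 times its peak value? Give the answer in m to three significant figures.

The plume is Gaussian with σ = √(2Dt) = √(2 × 0.055 × 9.9) = 1.044 m.
C/C_peak = exp(−Δx²/(2σ²)) = 0.68 ⇒ Δx = σ·√(−2 ln 0.68) = 1.044 × 0.8783 = 0.9169 m.
Width = 2Δx = 1.83 m.

1.83 m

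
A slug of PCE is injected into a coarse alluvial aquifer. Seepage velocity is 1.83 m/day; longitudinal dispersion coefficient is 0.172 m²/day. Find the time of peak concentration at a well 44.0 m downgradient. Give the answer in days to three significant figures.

For the 1D instantaneous-source solution, setting ∂C/∂t = 0 at fixed x gives v²t² + 2Dt − x² = 0, so t = (√(D² + v²x²) − D)/v².
√(D² + v²x²) = √(0.172² + 1.83² × 44.0²) = 80.52; v² = 3.3489.
t = (80.52 − 0.172)/3.3489 = 24.0 days (vs. the pure-advection estimate x/v = 24.0 d).

24.0 days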